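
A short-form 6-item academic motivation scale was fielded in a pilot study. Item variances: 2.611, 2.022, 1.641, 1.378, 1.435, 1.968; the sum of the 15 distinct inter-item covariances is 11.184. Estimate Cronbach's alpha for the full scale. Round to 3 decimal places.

sum of item variances = 2.611 + 2.022 + 1.641 + 1.378 + 1.435 + 1.968 = 11.055
Sum of distinct covariances = 11.184
σ²_total = sum of item variances + 2·Σcov = 11.055 + 2 × 11.184 = 33.423
α = (6/5)·(1 − 11.055/33.423) = 0.803

α = 0.803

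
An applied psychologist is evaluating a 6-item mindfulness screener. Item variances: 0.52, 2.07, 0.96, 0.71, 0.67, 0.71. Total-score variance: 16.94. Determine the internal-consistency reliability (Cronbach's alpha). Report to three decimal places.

sum of item variances = 0.52 + 2.07 + 0.96 + 0.71 + 0.67 + 0.71 = 5.64
α = (k/(k−1))·(1 − sum of item variances/total variance) = (6/5)·(1 − 5.64/16.94) = 0.800

α = 0.800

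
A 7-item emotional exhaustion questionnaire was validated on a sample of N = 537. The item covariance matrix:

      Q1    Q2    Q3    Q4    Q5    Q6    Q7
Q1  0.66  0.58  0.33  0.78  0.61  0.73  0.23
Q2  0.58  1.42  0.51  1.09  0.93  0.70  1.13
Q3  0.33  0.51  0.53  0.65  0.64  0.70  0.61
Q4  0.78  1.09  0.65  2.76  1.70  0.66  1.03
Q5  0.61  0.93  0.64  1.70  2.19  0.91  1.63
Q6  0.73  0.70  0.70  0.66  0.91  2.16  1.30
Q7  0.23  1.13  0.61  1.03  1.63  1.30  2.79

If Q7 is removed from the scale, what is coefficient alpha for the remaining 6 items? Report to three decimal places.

coefficient alpha = 0.844

Remaining items: Q1, Q2, Q3, Q4, Q5, Q6 (k = 6).
ΣVar(i) = 0.66 + 1.42 + 0.53 + 2.76 + 2.19 + 2.16 = 9.72
σ²_total = 9.72 + 2 × 11.52 = 32.76
α (item deleted) = (6/5)·(1 − 9.72/32.76) = 0.844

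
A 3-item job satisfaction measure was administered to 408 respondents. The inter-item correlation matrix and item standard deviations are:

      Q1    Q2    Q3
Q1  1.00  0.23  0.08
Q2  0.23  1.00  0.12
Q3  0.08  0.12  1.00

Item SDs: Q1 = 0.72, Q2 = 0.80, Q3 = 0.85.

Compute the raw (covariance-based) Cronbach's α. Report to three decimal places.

α = 0.328

Σσ²ᵢ = 0.72² + 0.80² + 0.85² = 1.8809
Covariances σ_ij = r_ij · s_i · s_j:
  σ(Q1,Q2) = 0.23 × 0.72 × 0.80 = 0.1325
  σ(Q1,Q3) = 0.08 × 0.72 × 0.85 = 0.0490
  σ(Q2,Q3) = 0.12 × 0.80 × 0.85 = 0.0816
σ²_T = Σσ²ᵢ + 2·Σσ_ij = 1.8809 + 2 × 0.2631 = 2.4071
α = (3/2)·(1 − 1.8809/2.4071) = 0.328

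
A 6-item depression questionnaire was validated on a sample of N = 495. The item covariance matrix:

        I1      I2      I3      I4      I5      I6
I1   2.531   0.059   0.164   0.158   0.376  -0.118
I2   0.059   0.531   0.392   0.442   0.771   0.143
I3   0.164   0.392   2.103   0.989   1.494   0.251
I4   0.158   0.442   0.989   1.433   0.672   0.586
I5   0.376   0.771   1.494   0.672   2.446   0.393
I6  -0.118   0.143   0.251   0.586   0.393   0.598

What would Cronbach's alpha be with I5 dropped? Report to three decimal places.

α = 0.575

Remaining items: I1, I2, I3, I4, I6 (k = 5).
ΣVar(i) = 2.531 + 0.531 + 2.103 + 1.433 + 0.598 = 7.196
σ²_total = 7.196 + 2 × 3.066 = 13.328
α (item deleted) = (5/4)·(1 − 7.196/13.328) = 0.575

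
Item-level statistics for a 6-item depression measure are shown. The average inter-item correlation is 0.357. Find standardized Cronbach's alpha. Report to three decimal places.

α = 0.769

Standardized α = k·r̄ / (1 + (k−1)·r̄) = 6 × 0.357 / (1 + 5 × 0.357)
  = 2.1420 / 2.7850 = 0.769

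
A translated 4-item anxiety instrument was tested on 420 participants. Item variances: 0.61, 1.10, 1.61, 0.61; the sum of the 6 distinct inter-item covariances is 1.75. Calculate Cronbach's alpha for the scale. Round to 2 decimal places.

ΣVar(i) = 0.61 + 1.10 + 1.61 + 0.61 = 3.93
Sum of distinct covariances = 1.75
σ²_T = ΣVar(i) + 2·Σcov = 3.93 + 2 × 1.75 = 7.43
α = (4/3)·(1 − 3.93/7.43) = 0.63

α = 0.63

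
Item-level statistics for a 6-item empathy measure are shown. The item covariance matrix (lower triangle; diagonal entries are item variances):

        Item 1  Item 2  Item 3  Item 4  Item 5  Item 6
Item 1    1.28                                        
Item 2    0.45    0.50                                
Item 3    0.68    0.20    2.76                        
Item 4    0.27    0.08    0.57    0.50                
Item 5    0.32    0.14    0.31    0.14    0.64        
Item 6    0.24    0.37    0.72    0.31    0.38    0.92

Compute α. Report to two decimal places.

ΣVar(i) = 1.28 + 0.50 + 2.76 + 0.50 + 0.64 + 0.92 = 6.60
Sum of the distinct covariances = 5.18
σ²_T = 6.60 + 2 × 5.18 = 16.96
α = (k/(k−1))·(1 − ΣVar(i)/σ²_T) = (6/5)·(1 − 6.60/16.96) = 0.73

α = 0.73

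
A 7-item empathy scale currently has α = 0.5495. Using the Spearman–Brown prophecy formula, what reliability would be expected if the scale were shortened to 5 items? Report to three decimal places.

Length factor m = 5/7 = 0.7143
α' = m·α / (1 − (1−m)·α)
   = 5/7 × 0.5495 / (1 − (1 − 5/7) × 0.5495)
   = 0.3925 / 0.8430 = 0.466

predicted reliability = 0.466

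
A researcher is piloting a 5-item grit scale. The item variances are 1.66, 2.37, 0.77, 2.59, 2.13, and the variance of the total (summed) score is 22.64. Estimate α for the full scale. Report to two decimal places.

Σσᵢ² = 1.66 + 2.37 + 0.77 + 2.59 + 2.13 = 9.52
α = (k/(k−1))·(1 − Σσᵢ²/σ²_T) = (5/4)·(1 − 9.52/22.64) = 0.72

α = 0.72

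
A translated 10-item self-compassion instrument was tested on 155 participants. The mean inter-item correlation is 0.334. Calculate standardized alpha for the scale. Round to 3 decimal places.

standardized alpha = 0.834

Standardized α = k·r̄ / (1 + (k−1)·r̄) = 10 × 0.334 / (1 + 9 × 0.334)
  = 3.3400 / 4.0060 = 0.834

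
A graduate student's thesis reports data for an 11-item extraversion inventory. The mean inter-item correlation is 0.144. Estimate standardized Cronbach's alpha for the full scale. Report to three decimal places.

α = 0.649

Standardized α = k·r̄ / (1 + (k−1)·r̄) = 11 × 0.144 / (1 + 10 × 0.144)
  = 1.5840 / 2.4400 = 0.649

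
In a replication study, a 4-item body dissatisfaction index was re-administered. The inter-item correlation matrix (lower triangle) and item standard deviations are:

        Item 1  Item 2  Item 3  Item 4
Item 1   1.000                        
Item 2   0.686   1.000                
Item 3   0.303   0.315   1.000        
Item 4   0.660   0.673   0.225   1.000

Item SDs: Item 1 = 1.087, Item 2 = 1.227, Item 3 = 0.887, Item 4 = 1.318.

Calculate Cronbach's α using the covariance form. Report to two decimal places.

Σσ²ᵢ = 1.087² + 1.227² + 0.887² + 1.318² = 5.2110
Covariances σ_ij = r_ij · s_i · s_j:
  σ(Item 1,Item 2) = 0.686 × 1.087 × 1.227 = 0.9150
  σ(Item 1,Item 3) = 0.303 × 1.087 × 0.887 = 0.2921
  σ(Item 1,Item 4) = 0.660 × 1.087 × 1.318 = 0.9456
  σ(Item 2,Item 3) = 0.315 × 1.227 × 0.887 = 0.3428
  σ(Item 2,Item 4) = 0.673 × 1.227 × 1.318 = 1.0884
  σ(Item 3,Item 4) = 0.225 × 0.887 × 1.318 = 0.2630
σ²_T = Σσ²ᵢ + 2·Σσ_ij = 5.2110 + 2 × 3.8469 = 12.9048
α = (4/3)·(1 − 5.2110/12.9048) = 0.79

Cronbach's α = 0.79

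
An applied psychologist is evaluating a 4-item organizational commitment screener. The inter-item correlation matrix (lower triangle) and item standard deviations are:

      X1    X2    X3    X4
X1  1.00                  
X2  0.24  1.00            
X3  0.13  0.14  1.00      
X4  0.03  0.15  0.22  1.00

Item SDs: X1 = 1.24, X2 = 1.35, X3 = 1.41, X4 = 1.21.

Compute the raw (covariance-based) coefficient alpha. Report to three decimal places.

coefficient alpha = 0.419

Σσ²ᵢ = 1.24² + 1.35² + 1.41² + 1.21² = 6.8123
Covariances σ_ij = r_ij · s_i · s_j:
  σ(X1,X2) = 0.24 × 1.24 × 1.35 = 0.4018
  σ(X1,X3) = 0.13 × 1.24 × 1.41 = 0.2273
  σ(X1,X4) = 0.03 × 1.24 × 1.21 = 0.0450
  σ(X2,X3) = 0.14 × 1.35 × 1.41 = 0.2665
  σ(X2,X4) = 0.15 × 1.35 × 1.21 = 0.2450
  σ(X3,X4) = 0.22 × 1.41 × 1.21 = 0.3753
σ²_T = Σσ²ᵢ + 2·Σσ_ij = 6.8123 + 2 × 1.5609 = 9.9341
α = (4/3)·(1 − 6.8123/9.9341) = 0.419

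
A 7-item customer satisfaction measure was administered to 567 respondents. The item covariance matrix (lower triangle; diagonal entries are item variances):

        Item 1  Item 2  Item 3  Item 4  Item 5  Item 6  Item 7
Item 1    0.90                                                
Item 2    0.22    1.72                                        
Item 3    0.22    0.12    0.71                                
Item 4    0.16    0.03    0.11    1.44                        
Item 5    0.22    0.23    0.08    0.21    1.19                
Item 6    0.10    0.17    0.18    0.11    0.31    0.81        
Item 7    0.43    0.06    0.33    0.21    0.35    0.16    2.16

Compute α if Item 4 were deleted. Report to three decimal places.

Remaining items: Item 1, Item 2, Item 3, Item 5, Item 6, Item 7 (k = 6).
sum of item variances = 0.90 + 1.72 + 0.71 + 1.19 + 0.81 + 2.16 = 7.49
σ²_T = 7.49 + 2 × 3.18 = 13.85
α (item deleted) = (6/5)·(1 − 7.49/13.85) = 0.551

α = 0.551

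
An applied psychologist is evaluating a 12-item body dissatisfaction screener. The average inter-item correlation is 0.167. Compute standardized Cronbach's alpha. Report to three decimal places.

Standardized α = k·r̄ / (1 + (k−1)·r̄) = 12 × 0.167 / (1 + 11 × 0.167)
  = 2.0040 / 2.8370 = 0.706

α = 0.706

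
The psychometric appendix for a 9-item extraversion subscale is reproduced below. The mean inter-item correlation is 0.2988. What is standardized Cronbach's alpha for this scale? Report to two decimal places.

standardized Cronbach's alpha = 0.79

Standardized α = k·r̄ / (1 + (k−1)·r̄) = 9 × 0.2988 / (1 + 8 × 0.2988)
  = 2.6892 / 3.3904 = 0.79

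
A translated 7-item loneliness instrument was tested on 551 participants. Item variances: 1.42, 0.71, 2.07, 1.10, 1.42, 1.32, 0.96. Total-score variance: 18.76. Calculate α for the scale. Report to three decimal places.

α = 0.607

Σσ²ᵢ = 1.42 + 0.71 + 2.07 + 1.10 + 1.42 + 1.32 + 0.96 = 9.00
α = (k/(k−1))·(1 − Σσ²ᵢ/total variance) = (7/6)·(1 − 9.00/18.76) = 0.607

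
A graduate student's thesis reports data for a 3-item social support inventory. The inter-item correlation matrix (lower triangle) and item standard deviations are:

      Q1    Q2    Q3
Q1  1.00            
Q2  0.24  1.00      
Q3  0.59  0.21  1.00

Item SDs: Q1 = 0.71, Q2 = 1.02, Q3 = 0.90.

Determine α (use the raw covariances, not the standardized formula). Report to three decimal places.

α = 0.581

Σσ²ᵢ = 0.71² + 1.02² + 0.90² = 2.3545
Covariances σ_ij = r_ij · s_i · s_j:
  σ(Q1,Q2) = 0.24 × 0.71 × 1.02 = 0.1738
  σ(Q1,Q3) = 0.59 × 0.71 × 0.90 = 0.3770
  σ(Q2,Q3) = 0.21 × 1.02 × 0.90 = 0.1928
σ²_T = Σσ²ᵢ + 2·Σσ_ij = 2.3545 + 2 × 0.7436 = 3.8417
α = (3/2)·(1 − 2.3545/3.8417) = 0.581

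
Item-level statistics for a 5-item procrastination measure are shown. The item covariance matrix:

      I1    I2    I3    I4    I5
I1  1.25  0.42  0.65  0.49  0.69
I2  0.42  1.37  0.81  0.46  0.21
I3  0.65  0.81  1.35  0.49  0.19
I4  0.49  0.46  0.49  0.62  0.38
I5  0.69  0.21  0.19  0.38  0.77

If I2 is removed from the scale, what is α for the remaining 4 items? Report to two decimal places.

α = 0.79

Remaining items: I1, I3, I4, I5 (k = 4).
Σσᵢ² = 1.25 + 1.35 + 0.62 + 0.77 = 3.99
Var(T) = 3.99 + 2 × 2.89 = 9.77
α (item deleted) = (4/3)·(1 − 3.99/9.77) = 0.79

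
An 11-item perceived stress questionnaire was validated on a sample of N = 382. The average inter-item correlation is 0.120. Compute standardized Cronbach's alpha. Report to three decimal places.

standardized Cronbach's alpha = 0.600

Standardized α = k·r̄ / (1 + (k−1)·r̄) = 11 × 0.120 / (1 + 10 × 0.120)
  = 1.3200 / 2.2000 = 0.600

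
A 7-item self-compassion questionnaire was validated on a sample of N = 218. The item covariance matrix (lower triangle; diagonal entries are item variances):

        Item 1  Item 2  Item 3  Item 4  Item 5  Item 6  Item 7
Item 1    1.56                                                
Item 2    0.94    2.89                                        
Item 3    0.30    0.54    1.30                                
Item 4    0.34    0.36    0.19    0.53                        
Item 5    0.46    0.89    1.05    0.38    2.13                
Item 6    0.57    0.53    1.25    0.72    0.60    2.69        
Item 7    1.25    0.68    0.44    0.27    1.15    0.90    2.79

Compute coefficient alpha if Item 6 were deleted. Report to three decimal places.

Remaining items: Item 1, Item 2, Item 3, Item 4, Item 5, Item 7 (k = 6).
sum of item variances = 1.56 + 2.89 + 1.30 + 0.53 + 2.13 + 2.79 = 11.20
Var(T) = 11.20 + 2 × 9.24 = 29.68
α (item deleted) = (6/5)·(1 − 11.20/29.68) = 0.747

α = 0.747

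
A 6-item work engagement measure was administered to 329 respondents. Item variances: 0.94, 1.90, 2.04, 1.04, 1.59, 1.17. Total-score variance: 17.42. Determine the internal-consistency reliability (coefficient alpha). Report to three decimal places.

coefficient alpha = 0.602

Σσᵢ² = 0.94 + 1.90 + 2.04 + 1.04 + 1.59 + 1.17 = 8.68
α = (k/(k−1))·(1 − Σσᵢ²/σ²_total) = (6/5)·(1 − 8.68/17.42) = 0.602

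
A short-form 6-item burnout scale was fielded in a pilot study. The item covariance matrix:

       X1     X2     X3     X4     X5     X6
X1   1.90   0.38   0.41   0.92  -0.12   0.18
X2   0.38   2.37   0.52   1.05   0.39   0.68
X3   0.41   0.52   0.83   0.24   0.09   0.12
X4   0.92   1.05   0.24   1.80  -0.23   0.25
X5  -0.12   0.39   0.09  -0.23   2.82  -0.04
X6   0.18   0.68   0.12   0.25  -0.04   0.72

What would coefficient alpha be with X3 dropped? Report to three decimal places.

coefficient alpha = 0.523

Remaining items: X1, X2, X4, X5, X6 (k = 5).
sum of item variances = 1.90 + 2.37 + 1.80 + 2.82 + 0.72 = 9.61
σ²_T = 9.61 + 2 × 3.46 = 16.53
α (item deleted) = (5/4)·(1 − 9.61/16.53) = 0.523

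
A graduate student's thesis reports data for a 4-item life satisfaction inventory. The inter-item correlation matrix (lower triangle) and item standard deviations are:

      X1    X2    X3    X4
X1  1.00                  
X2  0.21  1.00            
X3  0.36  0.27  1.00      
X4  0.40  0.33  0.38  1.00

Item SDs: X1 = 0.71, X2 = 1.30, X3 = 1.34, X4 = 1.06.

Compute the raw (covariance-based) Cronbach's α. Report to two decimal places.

Σσ²ᵢ = 0.71² + 1.30² + 1.34² + 1.06² = 5.1133
Covariances σ_ij = r_ij · s_i · s_j:
  σ(X1,X2) = 0.21 × 0.71 × 1.30 = 0.1938
  σ(X1,X3) = 0.36 × 0.71 × 1.34 = 0.3425
  σ(X1,X4) = 0.40 × 0.71 × 1.06 = 0.3010
  σ(X2,X3) = 0.27 × 1.30 × 1.34 = 0.4703
  σ(X2,X4) = 0.33 × 1.30 × 1.06 = 0.4547
  σ(X3,X4) = 0.38 × 1.34 × 1.06 = 0.5398
σ²_T = Σσ²ᵢ + 2·Σσ_ij = 5.1133 + 2 × 2.3021 = 9.7175
α = (4/3)·(1 − 5.1133/9.7175) = 0.63

α = 0.63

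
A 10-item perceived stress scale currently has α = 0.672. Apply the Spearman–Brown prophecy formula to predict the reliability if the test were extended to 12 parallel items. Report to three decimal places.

predicted reliability = 0.711

Length factor m = 12/10 = 1.2000
α' = m·α / (1 + (m−1)·α)
   = 12/10 × 0.672 / (1 + (12/10 − 1) × 0.672)
   = 0.8064 / 1.1344 = 0.711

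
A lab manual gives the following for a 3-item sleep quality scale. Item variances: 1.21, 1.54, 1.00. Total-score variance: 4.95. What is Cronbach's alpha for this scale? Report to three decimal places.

Cronbach's alpha = 0.364

ΣVar(i) = 1.21 + 1.54 + 1.00 = 3.75
α = (k/(k−1))·(1 − ΣVar(i)/Var(T)) = (3/2)·(1 − 3.75/4.95) = 0.364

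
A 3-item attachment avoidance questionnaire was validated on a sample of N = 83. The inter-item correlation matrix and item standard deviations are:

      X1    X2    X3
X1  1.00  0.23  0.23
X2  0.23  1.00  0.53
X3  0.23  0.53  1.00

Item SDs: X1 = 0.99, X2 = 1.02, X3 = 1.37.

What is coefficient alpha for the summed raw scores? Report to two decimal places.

Σσ²ᵢ = 0.99² + 1.02² + 1.37² = 3.8974
Covariances σ_ij = r_ij · s_i · s_j:
  σ(X1,X2) = 0.23 × 0.99 × 1.02 = 0.2323
  σ(X1,X3) = 0.23 × 0.99 × 1.37 = 0.3119
  σ(X2,X3) = 0.53 × 1.02 × 1.37 = 0.7406
σ²_T = Σσ²ᵢ + 2·Σσ_ij = 3.8974 + 2 × 1.2848 = 6.4670
α = (3/2)·(1 − 3.8974/6.4670) = 0.60

coefficient alpha = 0.60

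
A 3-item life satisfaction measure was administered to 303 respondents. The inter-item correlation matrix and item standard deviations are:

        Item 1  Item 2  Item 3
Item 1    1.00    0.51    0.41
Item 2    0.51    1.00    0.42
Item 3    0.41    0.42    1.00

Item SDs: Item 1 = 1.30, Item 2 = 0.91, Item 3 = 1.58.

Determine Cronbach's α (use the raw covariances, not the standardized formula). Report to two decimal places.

Σσ²ᵢ = 1.30² + 0.91² + 1.58² = 5.0145
Covariances σ_ij = r_ij · s_i · s_j:
  σ(Item 1,Item 2) = 0.51 × 1.30 × 0.91 = 0.6033
  σ(Item 1,Item 3) = 0.41 × 1.30 × 1.58 = 0.8421
  σ(Item 2,Item 3) = 0.42 × 0.91 × 1.58 = 0.6039
σ²_T = Σσ²ᵢ + 2·Σσ_ij = 5.0145 + 2 × 2.0493 = 9.1131
α = (3/2)·(1 − 5.0145/9.1131) = 0.67

α = 0.67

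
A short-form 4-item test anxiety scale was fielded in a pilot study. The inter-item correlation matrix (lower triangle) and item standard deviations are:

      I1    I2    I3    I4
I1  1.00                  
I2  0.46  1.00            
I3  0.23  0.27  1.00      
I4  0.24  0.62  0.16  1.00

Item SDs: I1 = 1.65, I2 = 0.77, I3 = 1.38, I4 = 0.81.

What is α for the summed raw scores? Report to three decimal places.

Σσ²ᵢ = 1.65² + 0.77² + 1.38² + 0.81² = 5.8759
Covariances σ_ij = r_ij · s_i · s_j:
  σ(I1,I2) = 0.46 × 1.65 × 0.77 = 0.5844
  σ(I1,I3) = 0.23 × 1.65 × 1.38 = 0.5237
  σ(I1,I4) = 0.24 × 1.65 × 0.81 = 0.3208
  σ(I2,I3) = 0.27 × 0.77 × 1.38 = 0.2869
  σ(I2,I4) = 0.62 × 0.77 × 0.81 = 0.3867
  σ(I3,I4) = 0.16 × 1.38 × 0.81 = 0.1788
σ²_T = Σσ²ᵢ + 2·Σσ_ij = 5.8759 + 2 × 2.2813 = 10.4385
α = (4/3)·(1 − 5.8759/10.4385) = 0.583

α = 0.583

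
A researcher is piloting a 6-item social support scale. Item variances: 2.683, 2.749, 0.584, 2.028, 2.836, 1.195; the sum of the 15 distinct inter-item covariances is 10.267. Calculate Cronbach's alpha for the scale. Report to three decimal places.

Σσᵢ² = 2.683 + 2.749 + 0.584 + 2.028 + 2.836 + 1.195 = 12.075
Sum of distinct covariances = 10.267
σ²_total = Σσᵢ² + 2·Σcov = 12.075 + 2 × 10.267 = 32.609
α = (6/5)·(1 − 12.075/32.609) = 0.756

Cronbach's alpha = 0.756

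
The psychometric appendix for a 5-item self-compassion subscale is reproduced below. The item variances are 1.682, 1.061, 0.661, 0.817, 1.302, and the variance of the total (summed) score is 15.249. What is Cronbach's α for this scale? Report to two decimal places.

α = 0.80

Σσᵢ² = 1.682 + 1.061 + 0.661 + 0.817 + 1.302 = 5.523
α = (k/(k−1))·(1 − Σσᵢ²/σ²_T) = (5/4)·(1 − 5.523/15.249) = 0.80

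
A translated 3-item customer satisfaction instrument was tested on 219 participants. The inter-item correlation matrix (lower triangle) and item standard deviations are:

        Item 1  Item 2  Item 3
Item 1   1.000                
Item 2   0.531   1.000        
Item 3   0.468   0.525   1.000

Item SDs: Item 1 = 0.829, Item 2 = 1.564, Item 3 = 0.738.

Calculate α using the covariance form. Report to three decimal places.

α = 0.693

Σσ²ᵢ = 0.829² + 1.564² + 0.738² = 3.6780
Covariances σ_ij = r_ij · s_i · s_j:
  σ(Item 1,Item 2) = 0.531 × 0.829 × 1.564 = 0.6885
  σ(Item 1,Item 3) = 0.468 × 0.829 × 0.738 = 0.2863
  σ(Item 2,Item 3) = 0.525 × 1.564 × 0.738 = 0.6060
σ²_T = Σσ²ᵢ + 2·Σσ_ij = 3.6780 + 2 × 1.5808 = 6.8396
α = (3/2)·(1 − 3.6780/6.8396) = 0.693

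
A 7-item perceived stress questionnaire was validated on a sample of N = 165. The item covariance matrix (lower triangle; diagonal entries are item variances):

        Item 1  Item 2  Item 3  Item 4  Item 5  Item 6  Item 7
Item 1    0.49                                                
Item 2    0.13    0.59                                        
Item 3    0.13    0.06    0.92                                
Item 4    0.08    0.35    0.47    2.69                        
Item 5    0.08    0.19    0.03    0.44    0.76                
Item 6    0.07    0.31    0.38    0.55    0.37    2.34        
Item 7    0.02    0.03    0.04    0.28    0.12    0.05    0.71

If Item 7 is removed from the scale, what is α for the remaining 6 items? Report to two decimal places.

α = 0.58

Remaining items: Item 1, Item 2, Item 3, Item 4, Item 5, Item 6 (k = 6).
sum of item variances = 0.49 + 0.59 + 0.92 + 2.69 + 0.76 + 2.34 = 7.79
σ²_total = 7.79 + 2 × 3.64 = 15.07
α (item deleted) = (6/5)·(1 − 7.79/15.07) = 0.58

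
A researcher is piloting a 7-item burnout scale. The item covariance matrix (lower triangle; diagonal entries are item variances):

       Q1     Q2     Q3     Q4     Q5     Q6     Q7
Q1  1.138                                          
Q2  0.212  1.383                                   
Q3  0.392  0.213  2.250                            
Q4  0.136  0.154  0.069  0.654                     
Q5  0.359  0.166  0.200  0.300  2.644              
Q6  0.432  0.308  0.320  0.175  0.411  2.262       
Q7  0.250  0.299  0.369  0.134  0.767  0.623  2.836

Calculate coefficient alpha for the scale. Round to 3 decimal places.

coefficient alpha = 0.570

ΣVar(i) = 1.138 + 1.383 + 2.250 + 0.654 + 2.644 + 2.262 + 2.836 = 13.167
Sum of the distinct covariances = 6.289
σ²_T = 13.167 + 2 × 6.289 = 25.745
α = (k/(k−1))·(1 − ΣVar(i)/σ²_T) = (7/6)·(1 − 13.167/25.745) = 0.570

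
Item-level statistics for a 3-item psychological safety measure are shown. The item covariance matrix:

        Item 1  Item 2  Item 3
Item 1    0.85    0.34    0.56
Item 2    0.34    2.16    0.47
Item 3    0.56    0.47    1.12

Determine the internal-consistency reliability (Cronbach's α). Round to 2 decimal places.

Cronbach's α = 0.60

Σσᵢ² = 0.85 + 2.16 + 1.12 = 4.13
Sum of the distinct covariances = 1.37
σ²_total = 4.13 + 2 × 1.37 = 6.87
α = (k/(k−1))·(1 − Σσᵢ²/σ²_total) = (3/2)·(1 − 4.13/6.87) = 0.60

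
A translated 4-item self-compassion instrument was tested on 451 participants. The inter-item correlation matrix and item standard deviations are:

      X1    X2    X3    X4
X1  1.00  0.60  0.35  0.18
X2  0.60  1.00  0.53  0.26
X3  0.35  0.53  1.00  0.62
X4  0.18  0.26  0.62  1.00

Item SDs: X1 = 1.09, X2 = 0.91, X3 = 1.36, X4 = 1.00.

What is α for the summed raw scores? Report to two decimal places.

Σσ²ᵢ = 1.09² + 0.91² + 1.36² + 1.00² = 4.8658
Covariances σ_ij = r_ij · s_i · s_j:
  σ(X1,X2) = 0.60 × 1.09 × 0.91 = 0.5951
  σ(X1,X3) = 0.35 × 1.09 × 1.36 = 0.5188
  σ(X1,X4) = 0.18 × 1.09 × 1.00 = 0.1962
  σ(X2,X3) = 0.53 × 0.91 × 1.36 = 0.6559
  σ(X2,X4) = 0.26 × 0.91 × 1.00 = 0.2366
  σ(X3,X4) = 0.62 × 1.36 × 1.00 = 0.8432
σ²_T = Σσ²ᵢ + 2·Σσ_ij = 4.8658 + 2 × 3.0458 = 10.9574
α = (4/3)·(1 − 4.8658/10.9574) = 0.74

α = 0.74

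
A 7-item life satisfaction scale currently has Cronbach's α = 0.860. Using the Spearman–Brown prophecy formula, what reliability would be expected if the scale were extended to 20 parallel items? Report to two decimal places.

predicted reliability = 0.95

Length factor m = 20/7 = 2.8571
α' = m·α / (1 + (m−1)·α)
   = 20/7 × 0.860 / (1 + (20/7 − 1) × 0.860)
   = 2.4571 / 2.5971 = 0.95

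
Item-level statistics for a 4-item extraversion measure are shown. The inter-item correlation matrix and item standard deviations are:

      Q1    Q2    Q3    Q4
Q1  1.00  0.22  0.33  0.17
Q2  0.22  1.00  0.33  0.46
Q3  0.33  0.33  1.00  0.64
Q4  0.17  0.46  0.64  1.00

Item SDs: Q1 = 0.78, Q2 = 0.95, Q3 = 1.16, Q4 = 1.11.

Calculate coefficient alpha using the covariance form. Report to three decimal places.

Σσ²ᵢ = 0.78² + 0.95² + 1.16² + 1.11² = 4.0886
Covariances σ_ij = r_ij · s_i · s_j:
  σ(Q1,Q2) = 0.22 × 0.78 × 0.95 = 0.1630
  σ(Q1,Q3) = 0.33 × 0.78 × 1.16 = 0.2986
  σ(Q1,Q4) = 0.17 × 0.78 × 1.11 = 0.1472
  σ(Q2,Q3) = 0.33 × 0.95 × 1.16 = 0.3637
  σ(Q2,Q4) = 0.46 × 0.95 × 1.11 = 0.4851
  σ(Q3,Q4) = 0.64 × 1.16 × 1.11 = 0.8241
σ²_T = Σσ²ᵢ + 2·Σσ_ij = 4.0886 + 2 × 2.2817 = 8.6520
α = (4/3)·(1 − 4.0886/8.6520) = 0.703

α = 0.703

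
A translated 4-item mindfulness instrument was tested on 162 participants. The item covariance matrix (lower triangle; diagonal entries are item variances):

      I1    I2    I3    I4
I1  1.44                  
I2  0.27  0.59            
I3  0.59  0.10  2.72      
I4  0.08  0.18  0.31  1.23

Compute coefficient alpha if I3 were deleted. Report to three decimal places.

Remaining items: I1, I2, I4 (k = 3).
Σσ²ᵢ = 1.44 + 0.59 + 1.23 = 3.26
total variance = 3.26 + 2 × 0.53 = 4.32
α (item deleted) = (3/2)·(1 − 3.26/4.32) = 0.368

coefficient alpha = 0.368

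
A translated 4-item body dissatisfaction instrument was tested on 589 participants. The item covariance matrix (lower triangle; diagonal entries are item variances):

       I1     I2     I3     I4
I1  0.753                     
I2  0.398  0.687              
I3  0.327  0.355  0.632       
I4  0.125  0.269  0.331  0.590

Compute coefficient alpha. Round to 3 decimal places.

coefficient alpha = 0.767

Σσ²ᵢ = 0.753 + 0.687 + 0.632 + 0.590 = 2.662
Sum of the distinct covariances = 1.805
total variance = 2.662 + 2 × 1.805 = 6.272
α = (k/(k−1))·(1 − Σσ²ᵢ/total variance) = (4/3)·(1 − 2.662/6.272) = 0.767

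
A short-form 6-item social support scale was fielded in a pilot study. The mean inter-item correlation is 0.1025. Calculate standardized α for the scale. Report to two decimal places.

standardized α = 0.41

Standardized α = k·r̄ / (1 + (k−1)·r̄) = 6 × 0.1025 / (1 + 5 × 0.1025)
  = 0.6150 / 1.5125 = 0.41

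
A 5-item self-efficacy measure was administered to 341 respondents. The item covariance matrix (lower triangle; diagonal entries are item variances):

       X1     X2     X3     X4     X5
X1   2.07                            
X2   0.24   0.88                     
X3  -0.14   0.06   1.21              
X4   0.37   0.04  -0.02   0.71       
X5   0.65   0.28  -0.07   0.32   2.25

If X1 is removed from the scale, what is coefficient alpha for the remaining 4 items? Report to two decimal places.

α = 0.26

Remaining items: X2, X3, X4, X5 (k = 4).
sum of item variances = 0.88 + 1.21 + 0.71 + 2.25 = 5.05
σ²_total = 5.05 + 2 × 0.61 = 6.27
α (item deleted) = (4/3)·(1 − 5.05/6.27) = 0.26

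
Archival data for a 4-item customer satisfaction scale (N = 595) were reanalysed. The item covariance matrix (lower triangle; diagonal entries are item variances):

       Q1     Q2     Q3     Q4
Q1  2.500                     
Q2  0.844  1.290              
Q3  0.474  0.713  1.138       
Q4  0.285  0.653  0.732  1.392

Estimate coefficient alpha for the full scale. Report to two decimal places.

coefficient alpha = 0.72

sum of item variances = 2.500 + 1.290 + 1.138 + 1.392 = 6.320
Σ_{i<j} σ_ij = 3.701
Var(T) = 6.320 + 2 × 3.701 = 13.722
α = (k/(k−1))·(1 − sum of item variances/Var(T)) = (4/3)·(1 − 6.320/13.722) = 0.72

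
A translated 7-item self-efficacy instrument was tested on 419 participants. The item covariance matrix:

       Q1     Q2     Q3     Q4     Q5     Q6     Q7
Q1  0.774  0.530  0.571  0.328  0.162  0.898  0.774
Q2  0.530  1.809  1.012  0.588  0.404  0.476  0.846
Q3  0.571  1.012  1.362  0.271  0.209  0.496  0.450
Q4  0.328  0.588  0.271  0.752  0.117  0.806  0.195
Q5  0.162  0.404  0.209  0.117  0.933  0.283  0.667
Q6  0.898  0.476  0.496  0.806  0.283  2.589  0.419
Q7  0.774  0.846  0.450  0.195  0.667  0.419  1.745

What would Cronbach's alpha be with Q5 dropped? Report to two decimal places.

Remaining items: Q1, Q2, Q3, Q4, Q6, Q7 (k = 6).
sum of item variances = 0.774 + 1.809 + 1.362 + 0.752 + 2.589 + 1.745 = 9.031
Var(T) = 9.031 + 2 × 8.660 = 26.351
α (item deleted) = (6/5)·(1 − 9.031/26.351) = 0.79

Cronbach's alpha = 0.79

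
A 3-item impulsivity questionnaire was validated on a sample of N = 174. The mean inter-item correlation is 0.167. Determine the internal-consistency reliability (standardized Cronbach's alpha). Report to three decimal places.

Standardized α = k·r̄ / (1 + (k−1)·r̄) = 3 × 0.167 / (1 + 2 × 0.167)
  = 0.5010 / 1.3340 = 0.376

standardized Cronbach's alpha = 0.376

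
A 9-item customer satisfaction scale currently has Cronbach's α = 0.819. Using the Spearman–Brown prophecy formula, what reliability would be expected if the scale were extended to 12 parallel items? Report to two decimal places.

predicted reliability = 0.86

Length factor m = 12/9 = 1.3333
α' = m·α / (1 + (m−1)·α)
   = 12/9 × 0.819 / (1 + (12/9 − 1) × 0.819)
   = 1.0920 / 1.2730 = 0.86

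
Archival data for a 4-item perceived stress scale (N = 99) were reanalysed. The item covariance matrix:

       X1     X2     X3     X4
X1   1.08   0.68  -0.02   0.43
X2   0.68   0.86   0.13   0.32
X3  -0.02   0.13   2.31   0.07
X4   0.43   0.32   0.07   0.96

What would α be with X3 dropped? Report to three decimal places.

Remaining items: X1, X2, X4 (k = 3).
Σσ²ᵢ = 1.08 + 0.86 + 0.96 = 2.90
σ²_total = 2.90 + 2 × 1.43 = 5.76
α (item deleted) = (3/2)·(1 − 2.90/5.76) = 0.745

α = 0.745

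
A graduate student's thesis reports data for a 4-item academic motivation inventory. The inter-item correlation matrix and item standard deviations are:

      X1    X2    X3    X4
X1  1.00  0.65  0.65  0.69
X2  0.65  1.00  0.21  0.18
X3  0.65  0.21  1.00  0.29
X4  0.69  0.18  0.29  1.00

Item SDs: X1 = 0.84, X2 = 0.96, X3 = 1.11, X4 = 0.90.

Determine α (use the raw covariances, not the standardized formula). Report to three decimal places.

α = 0.745

Σσ²ᵢ = 0.84² + 0.96² + 1.11² + 0.90² = 3.6693
Covariances σ_ij = r_ij · s_i · s_j:
  σ(X1,X2) = 0.65 × 0.84 × 0.96 = 0.5242
  σ(X1,X3) = 0.65 × 0.84 × 1.11 = 0.6061
  σ(X1,X4) = 0.69 × 0.84 × 0.90 = 0.5216
  σ(X2,X3) = 0.21 × 0.96 × 1.11 = 0.2238
  σ(X2,X4) = 0.18 × 0.96 × 0.90 = 0.1555
  σ(X3,X4) = 0.29 × 1.11 × 0.90 = 0.2897
σ²_T = Σσ²ᵢ + 2·Σσ_ij = 3.6693 + 2 × 2.3209 = 8.3111
α = (4/3)·(1 − 3.6693/8.3111) = 0.745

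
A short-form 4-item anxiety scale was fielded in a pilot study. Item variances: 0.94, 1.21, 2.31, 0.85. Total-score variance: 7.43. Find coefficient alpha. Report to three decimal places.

Σσ²ᵢ = 0.94 + 1.21 + 2.31 + 0.85 = 5.31
α = (k/(k−1))·(1 − Σσ²ᵢ/σ²_total) = (4/3)·(1 − 5.31/7.43) = 0.380

α = 0.380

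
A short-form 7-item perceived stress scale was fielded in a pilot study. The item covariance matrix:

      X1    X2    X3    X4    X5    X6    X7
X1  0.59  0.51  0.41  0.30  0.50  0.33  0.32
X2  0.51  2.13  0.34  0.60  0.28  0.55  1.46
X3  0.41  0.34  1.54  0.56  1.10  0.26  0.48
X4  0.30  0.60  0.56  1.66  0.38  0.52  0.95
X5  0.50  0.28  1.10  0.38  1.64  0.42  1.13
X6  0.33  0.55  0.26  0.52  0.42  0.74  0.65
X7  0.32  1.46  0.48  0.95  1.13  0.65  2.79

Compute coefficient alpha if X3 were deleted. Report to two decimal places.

Remaining items: X1, X2, X4, X5, X6, X7 (k = 6).
ΣVar(i) = 0.59 + 2.13 + 1.66 + 1.64 + 0.74 + 2.79 = 9.55
σ²_T = 9.55 + 2 × 8.90 = 27.35
α (item deleted) = (6/5)·(1 − 9.55/27.35) = 0.78

α = 0.78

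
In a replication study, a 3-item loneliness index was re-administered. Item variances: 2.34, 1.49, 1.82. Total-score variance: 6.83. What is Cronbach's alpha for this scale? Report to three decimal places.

Σσᵢ² = 2.34 + 1.49 + 1.82 = 5.65
α = (k/(k−1))·(1 − Σσᵢ²/total variance) = (3/2)·(1 − 5.65/6.83) = 0.259

Cronbach's alpha = 0.259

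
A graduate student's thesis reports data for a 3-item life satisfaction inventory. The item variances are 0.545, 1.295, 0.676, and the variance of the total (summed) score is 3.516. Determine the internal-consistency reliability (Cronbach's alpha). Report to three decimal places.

α = 0.427

Σσ²ᵢ = 0.545 + 1.295 + 0.676 = 2.516
α = (k/(k−1))·(1 − Σσ²ᵢ/σ²_total) = (3/2)·(1 − 2.516/3.516) = 0.427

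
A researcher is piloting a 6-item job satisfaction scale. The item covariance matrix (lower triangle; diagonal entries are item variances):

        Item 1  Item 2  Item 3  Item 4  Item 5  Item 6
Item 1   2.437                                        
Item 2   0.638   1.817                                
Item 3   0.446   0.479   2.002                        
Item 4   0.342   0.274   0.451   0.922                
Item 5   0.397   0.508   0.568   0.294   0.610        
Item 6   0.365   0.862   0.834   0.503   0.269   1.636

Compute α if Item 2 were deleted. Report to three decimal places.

Remaining items: Item 1, Item 3, Item 4, Item 5, Item 6 (k = 5).
Σσ²ᵢ = 2.437 + 2.002 + 0.922 + 0.610 + 1.636 = 7.607
Var(T) = 7.607 + 2 × 4.469 = 16.545
α (item deleted) = (5/4)·(1 − 7.607/16.545) = 0.675

α = 0.675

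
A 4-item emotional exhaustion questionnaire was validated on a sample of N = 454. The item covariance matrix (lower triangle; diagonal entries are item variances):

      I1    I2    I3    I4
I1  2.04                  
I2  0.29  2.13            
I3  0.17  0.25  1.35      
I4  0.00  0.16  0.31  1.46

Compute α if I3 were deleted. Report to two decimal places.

Remaining items: I1, I2, I4 (k = 3).
ΣVar(i) = 2.04 + 2.13 + 1.46 = 5.63
total variance = 5.63 + 2 × 0.45 = 6.53
α (item deleted) = (3/2)·(1 − 5.63/6.53) = 0.21

α = 0.21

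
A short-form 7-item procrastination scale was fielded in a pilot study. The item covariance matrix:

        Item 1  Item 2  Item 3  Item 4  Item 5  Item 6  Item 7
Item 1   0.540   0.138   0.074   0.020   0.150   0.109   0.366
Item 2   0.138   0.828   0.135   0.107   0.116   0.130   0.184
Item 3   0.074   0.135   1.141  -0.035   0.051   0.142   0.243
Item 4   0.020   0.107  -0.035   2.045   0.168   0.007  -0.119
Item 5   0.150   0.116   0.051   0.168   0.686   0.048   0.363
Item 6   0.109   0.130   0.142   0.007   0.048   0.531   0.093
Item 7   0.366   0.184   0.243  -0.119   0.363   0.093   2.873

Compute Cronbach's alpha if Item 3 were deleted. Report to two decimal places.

Cronbach's alpha = 0.40

Remaining items: Item 1, Item 2, Item 4, Item 5, Item 6, Item 7 (k = 6).
Σσ²ᵢ = 0.540 + 0.828 + 2.045 + 0.686 + 0.531 + 2.873 = 7.503
total variance = 7.503 + 2 × 1.880 = 11.263
α (item deleted) = (6/5)·(1 − 7.503/11.263) = 0.40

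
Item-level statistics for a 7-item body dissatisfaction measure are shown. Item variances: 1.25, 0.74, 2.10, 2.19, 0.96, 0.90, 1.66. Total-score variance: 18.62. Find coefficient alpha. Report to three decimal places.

α = 0.553

Σσ²ᵢ = 1.25 + 0.74 + 2.10 + 2.19 + 0.96 + 0.90 + 1.66 = 9.80
α = (k/(k−1))·(1 − Σσ²ᵢ/total variance) = (7/6)·(1 − 9.80/18.62) = 0.553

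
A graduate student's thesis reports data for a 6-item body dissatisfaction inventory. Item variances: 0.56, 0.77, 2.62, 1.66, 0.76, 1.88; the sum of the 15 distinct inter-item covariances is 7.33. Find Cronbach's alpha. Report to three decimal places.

Σσᵢ² = 0.56 + 0.77 + 2.62 + 1.66 + 0.76 + 1.88 = 8.25
Sum of distinct covariances = 7.33
total variance = Σσᵢ² + 2·Σcov = 8.25 + 2 × 7.33 = 22.91
α = (6/5)·(1 − 8.25/22.91) = 0.768

Cronbach's alpha = 0.768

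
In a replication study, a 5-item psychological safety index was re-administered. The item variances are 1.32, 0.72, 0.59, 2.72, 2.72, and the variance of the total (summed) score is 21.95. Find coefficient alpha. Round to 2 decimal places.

Σσᵢ² = 1.32 + 0.72 + 0.59 + 2.72 + 2.72 = 8.07
α = (k/(k−1))·(1 − Σσᵢ²/σ²_T) = (5/4)·(1 − 8.07/21.95) = 0.79

α = 0.79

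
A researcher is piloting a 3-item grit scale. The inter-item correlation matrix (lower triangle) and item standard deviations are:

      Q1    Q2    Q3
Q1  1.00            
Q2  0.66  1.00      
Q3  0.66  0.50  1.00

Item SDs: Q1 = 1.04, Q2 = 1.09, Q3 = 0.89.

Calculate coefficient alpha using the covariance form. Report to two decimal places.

Σσ²ᵢ = 1.04² + 1.09² + 0.89² = 3.0618
Covariances σ_ij = r_ij · s_i · s_j:
  σ(Q1,Q2) = 0.66 × 1.04 × 1.09 = 0.7482
  σ(Q1,Q3) = 0.66 × 1.04 × 0.89 = 0.6109
  σ(Q2,Q3) = 0.50 × 1.09 × 0.89 = 0.4851
σ²_T = Σσ²ᵢ + 2·Σσ_ij = 3.0618 + 2 × 1.8442 = 6.7502
α = (3/2)·(1 − 3.0618/6.7502) = 0.82

α = 0.82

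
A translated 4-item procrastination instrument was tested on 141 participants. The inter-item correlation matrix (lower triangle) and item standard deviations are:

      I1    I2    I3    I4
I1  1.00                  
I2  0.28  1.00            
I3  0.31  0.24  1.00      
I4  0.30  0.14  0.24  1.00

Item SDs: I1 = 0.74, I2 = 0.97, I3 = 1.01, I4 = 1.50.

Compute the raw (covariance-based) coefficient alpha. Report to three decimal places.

Σσ²ᵢ = 0.74² + 0.97² + 1.01² + 1.50² = 4.7586
Covariances σ_ij = r_ij · s_i · s_j:
  σ(I1,I2) = 0.28 × 0.74 × 0.97 = 0.2010
  σ(I1,I3) = 0.31 × 0.74 × 1.01 = 0.2317
  σ(I1,I4) = 0.30 × 0.74 × 1.50 = 0.3330
  σ(I2,I3) = 0.24 × 0.97 × 1.01 = 0.2351
  σ(I2,I4) = 0.14 × 0.97 × 1.50 = 0.2037
  σ(I3,I4) = 0.24 × 1.01 × 1.50 = 0.3636
σ²_T = Σσ²ᵢ + 2·Σσ_ij = 4.7586 + 2 × 1.5681 = 7.8948
α = (4/3)·(1 − 4.7586/7.8948) = 0.530

coefficient alpha = 0.530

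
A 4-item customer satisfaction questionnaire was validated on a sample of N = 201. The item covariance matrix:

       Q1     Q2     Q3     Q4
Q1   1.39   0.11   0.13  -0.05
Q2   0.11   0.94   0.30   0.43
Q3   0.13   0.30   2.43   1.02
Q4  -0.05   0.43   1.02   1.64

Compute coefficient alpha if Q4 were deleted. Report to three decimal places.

Remaining items: Q1, Q2, Q3 (k = 3).
Σσ²ᵢ = 1.39 + 0.94 + 2.43 = 4.76
Var(T) = 4.76 + 2 × 0.54 = 5.84
α (item deleted) = (3/2)·(1 − 4.76/5.84) = 0.277

α = 0.277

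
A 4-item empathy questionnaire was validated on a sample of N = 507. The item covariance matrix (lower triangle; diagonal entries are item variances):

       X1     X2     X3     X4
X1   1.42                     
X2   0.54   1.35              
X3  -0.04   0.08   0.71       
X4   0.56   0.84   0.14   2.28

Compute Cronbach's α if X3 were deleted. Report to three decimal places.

Cronbach's α = 0.652

Remaining items: X1, X2, X4 (k = 3).
Σσᵢ² = 1.42 + 1.35 + 2.28 = 5.05
total variance = 5.05 + 2 × 1.94 = 8.93
α (item deleted) = (3/2)·(1 − 5.05/8.93) = 0.652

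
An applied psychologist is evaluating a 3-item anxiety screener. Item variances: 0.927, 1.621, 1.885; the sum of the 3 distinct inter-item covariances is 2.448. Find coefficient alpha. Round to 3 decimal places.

α = 0.787

Σσ²ᵢ = 0.927 + 1.621 + 1.885 = 4.433
Sum of distinct covariances = 2.448
σ²_T = Σσ²ᵢ + 2·Σcov = 4.433 + 2 × 2.448 = 9.329
α = (3/2)·(1 − 4.433/9.329) = 0.787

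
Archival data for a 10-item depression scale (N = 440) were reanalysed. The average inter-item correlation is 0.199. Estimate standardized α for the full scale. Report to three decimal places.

Standardized α = k·r̄ / (1 + (k−1)·r̄) = 10 × 0.199 / (1 + 9 × 0.199)
  = 1.9900 / 2.7910 = 0.713

standardized α = 0.713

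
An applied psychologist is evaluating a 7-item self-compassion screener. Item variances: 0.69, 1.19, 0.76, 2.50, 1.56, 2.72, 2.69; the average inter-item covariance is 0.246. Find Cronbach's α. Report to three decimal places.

Σσ²ᵢ = 0.69 + 1.19 + 0.76 + 2.50 + 1.56 + 2.72 + 2.69 = 12.11
Sum of the 21 distinct covariances = 21 × 0.246 = 5.166
σ²_total = Σσ²ᵢ + 2·Σcov = 12.11 + 2 × 5.166 = 22.442
α = (7/6)·(1 − 12.11/22.442) = 0.537

Cronbach's α = 0.537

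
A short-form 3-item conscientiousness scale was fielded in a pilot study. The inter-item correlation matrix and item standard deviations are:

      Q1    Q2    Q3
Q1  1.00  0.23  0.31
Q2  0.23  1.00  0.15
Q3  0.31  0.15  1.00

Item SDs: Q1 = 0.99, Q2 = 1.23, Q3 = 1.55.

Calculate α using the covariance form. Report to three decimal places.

Σσ²ᵢ = 0.99² + 1.23² + 1.55² = 4.8955
Covariances σ_ij = r_ij · s_i · s_j:
  σ(Q1,Q2) = 0.23 × 0.99 × 1.23 = 0.2801
  σ(Q1,Q3) = 0.31 × 0.99 × 1.55 = 0.4757
  σ(Q2,Q3) = 0.15 × 1.23 × 1.55 = 0.2860
σ²_T = Σσ²ᵢ + 2·Σσ_ij = 4.8955 + 2 × 1.0418 = 6.9791
α = (3/2)·(1 − 4.8955/6.9791) = 0.448

α = 0.448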